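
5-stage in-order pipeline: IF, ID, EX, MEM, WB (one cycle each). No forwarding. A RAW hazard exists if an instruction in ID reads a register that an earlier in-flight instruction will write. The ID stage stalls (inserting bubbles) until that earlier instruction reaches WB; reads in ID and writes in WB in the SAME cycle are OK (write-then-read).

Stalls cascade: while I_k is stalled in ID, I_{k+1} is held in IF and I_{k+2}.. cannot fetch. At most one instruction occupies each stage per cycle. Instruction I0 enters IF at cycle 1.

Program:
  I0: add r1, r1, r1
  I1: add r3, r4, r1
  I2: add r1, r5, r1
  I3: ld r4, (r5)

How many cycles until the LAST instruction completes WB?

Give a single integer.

I0 add r1 <- r1,r1: IF@1 ID@2 stall=0 (-) EX@3 MEM@4 WB@5
I1 add r3 <- r4,r1: IF@2 ID@3 stall=2 (RAW on I0.r1 (WB@5)) EX@6 MEM@7 WB@8
I2 add r1 <- r5,r1: IF@3 ID@6 stall=0 (-) EX@7 MEM@8 WB@9
I3 ld r4 <- r5: IF@6 ID@7 stall=0 (-) EX@8 MEM@9 WB@10

Answer: 10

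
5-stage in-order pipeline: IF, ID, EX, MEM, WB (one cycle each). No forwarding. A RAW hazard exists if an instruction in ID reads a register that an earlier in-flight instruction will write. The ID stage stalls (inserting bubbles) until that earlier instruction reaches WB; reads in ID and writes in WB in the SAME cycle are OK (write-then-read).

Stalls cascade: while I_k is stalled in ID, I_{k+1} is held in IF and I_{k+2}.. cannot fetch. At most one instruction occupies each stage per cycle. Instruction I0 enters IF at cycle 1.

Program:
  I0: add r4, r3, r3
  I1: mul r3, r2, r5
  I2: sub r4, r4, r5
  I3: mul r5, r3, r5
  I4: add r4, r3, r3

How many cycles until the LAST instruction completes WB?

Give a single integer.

I0 add r4 <- r3,r3: IF@1 ID@2 stall=0 (-) EX@3 MEM@4 WB@5
I1 mul r3 <- r2,r5: IF@2 ID@3 stall=0 (-) EX@4 MEM@5 WB@6
I2 sub r4 <- r4,r5: IF@3 ID@4 stall=1 (RAW on I0.r4 (WB@5)) EX@6 MEM@7 WB@8
I3 mul r5 <- r3,r5: IF@4 ID@6 stall=0 (-) EX@7 MEM@8 WB@9
I4 add r4 <- r3,r3: IF@6 ID@7 stall=0 (-) EX@8 MEM@9 WB@10

Answer: 10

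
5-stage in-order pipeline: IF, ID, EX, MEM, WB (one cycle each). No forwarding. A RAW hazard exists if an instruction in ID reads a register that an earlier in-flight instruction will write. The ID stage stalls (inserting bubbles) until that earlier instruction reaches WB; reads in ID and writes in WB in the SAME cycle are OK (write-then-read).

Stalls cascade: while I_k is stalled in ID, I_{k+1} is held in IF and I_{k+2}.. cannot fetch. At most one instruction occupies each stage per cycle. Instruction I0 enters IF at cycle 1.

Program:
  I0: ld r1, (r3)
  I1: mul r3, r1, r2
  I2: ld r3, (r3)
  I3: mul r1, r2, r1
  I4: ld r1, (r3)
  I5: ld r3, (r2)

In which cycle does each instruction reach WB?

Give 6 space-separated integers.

I0 ld r1 <- r3: IF@1 ID@2 stall=0 (-) EX@3 MEM@4 WB@5
I1 mul r3 <- r1,r2: IF@2 ID@3 stall=2 (RAW on I0.r1 (WB@5)) EX@6 MEM@7 WB@8
I2 ld r3 <- r3: IF@3 ID@6 stall=2 (RAW on I1.r3 (WB@8)) EX@9 MEM@10 WB@11
I3 mul r1 <- r2,r1: IF@6 ID@9 stall=0 (-) EX@10 MEM@11 WB@12
I4 ld r1 <- r3: IF@9 ID@10 stall=1 (RAW on I2.r3 (WB@11)) EX@12 MEM@13 WB@14
I5 ld r3 <- r2: IF@10 ID@12 stall=0 (-) EX@13 MEM@14 WB@15

Answer: 5 8 11 12 14 15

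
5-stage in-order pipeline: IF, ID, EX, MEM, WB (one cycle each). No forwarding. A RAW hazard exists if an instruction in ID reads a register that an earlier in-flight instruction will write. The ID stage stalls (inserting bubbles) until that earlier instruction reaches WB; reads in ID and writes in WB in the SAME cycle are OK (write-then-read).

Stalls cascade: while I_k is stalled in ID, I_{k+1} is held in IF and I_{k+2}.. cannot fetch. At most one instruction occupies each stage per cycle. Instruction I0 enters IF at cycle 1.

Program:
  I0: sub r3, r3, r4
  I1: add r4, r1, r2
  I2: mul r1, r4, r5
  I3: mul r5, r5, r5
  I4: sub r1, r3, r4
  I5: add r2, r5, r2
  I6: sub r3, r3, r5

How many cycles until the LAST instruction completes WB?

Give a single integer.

Answer: 14

Derivation:
I0 sub r3 <- r3,r4: IF@1 ID@2 stall=0 (-) EX@3 MEM@4 WB@5
I1 add r4 <- r1,r2: IF@2 ID@3 stall=0 (-) EX@4 MEM@5 WB@6
I2 mul r1 <- r4,r5: IF@3 ID@4 stall=2 (RAW on I1.r4 (WB@6)) EX@7 MEM@8 WB@9
I3 mul r5 <- r5,r5: IF@4 ID@7 stall=0 (-) EX@8 MEM@9 WB@10
I4 sub r1 <- r3,r4: IF@7 ID@8 stall=0 (-) EX@9 MEM@10 WB@11
I5 add r2 <- r5,r2: IF@8 ID@9 stall=1 (RAW on I3.r5 (WB@10)) EX@11 MEM@12 WB@13
I6 sub r3 <- r3,r5: IF@9 ID@11 stall=0 (-) EX@12 MEM@13 WB@14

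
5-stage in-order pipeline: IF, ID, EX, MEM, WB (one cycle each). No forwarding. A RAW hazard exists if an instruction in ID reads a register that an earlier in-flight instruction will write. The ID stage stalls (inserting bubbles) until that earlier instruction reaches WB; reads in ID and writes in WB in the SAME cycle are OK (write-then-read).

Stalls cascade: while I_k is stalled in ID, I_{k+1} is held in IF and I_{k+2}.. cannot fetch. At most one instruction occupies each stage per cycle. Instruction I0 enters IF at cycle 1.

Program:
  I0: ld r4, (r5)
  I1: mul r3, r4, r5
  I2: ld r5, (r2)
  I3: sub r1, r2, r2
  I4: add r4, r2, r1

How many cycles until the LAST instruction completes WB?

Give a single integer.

I0 ld r4 <- r5: IF@1 ID@2 stall=0 (-) EX@3 MEM@4 WB@5
I1 mul r3 <- r4,r5: IF@2 ID@3 stall=2 (RAW on I0.r4 (WB@5)) EX@6 MEM@7 WB@8
I2 ld r5 <- r2: IF@3 ID@6 stall=0 (-) EX@7 MEM@8 WB@9
I3 sub r1 <- r2,r2: IF@6 ID@7 stall=0 (-) EX@8 MEM@9 WB@10
I4 add r4 <- r2,r1: IF@7 ID@8 stall=2 (RAW on I3.r1 (WB@10)) EX@11 MEM@12 WB@13

Answer: 13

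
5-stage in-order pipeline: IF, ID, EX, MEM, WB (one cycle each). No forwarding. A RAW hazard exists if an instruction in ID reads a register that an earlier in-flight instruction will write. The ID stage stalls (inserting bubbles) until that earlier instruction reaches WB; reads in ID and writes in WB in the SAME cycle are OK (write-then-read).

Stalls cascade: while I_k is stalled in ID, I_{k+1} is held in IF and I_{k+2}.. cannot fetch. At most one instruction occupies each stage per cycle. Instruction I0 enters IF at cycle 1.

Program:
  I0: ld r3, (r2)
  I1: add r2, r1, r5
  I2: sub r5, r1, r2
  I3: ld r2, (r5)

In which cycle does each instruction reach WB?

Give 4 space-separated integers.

I0 ld r3 <- r2: IF@1 ID@2 stall=0 (-) EX@3 MEM@4 WB@5
I1 add r2 <- r1,r5: IF@2 ID@3 stall=0 (-) EX@4 MEM@5 WB@6
I2 sub r5 <- r1,r2: IF@3 ID@4 stall=2 (RAW on I1.r2 (WB@6)) EX@7 MEM@8 WB@9
I3 ld r2 <- r5: IF@4 ID@7 stall=2 (RAW on I2.r5 (WB@9)) EX@10 MEM@11 WB@12

Answer: 5 6 9 12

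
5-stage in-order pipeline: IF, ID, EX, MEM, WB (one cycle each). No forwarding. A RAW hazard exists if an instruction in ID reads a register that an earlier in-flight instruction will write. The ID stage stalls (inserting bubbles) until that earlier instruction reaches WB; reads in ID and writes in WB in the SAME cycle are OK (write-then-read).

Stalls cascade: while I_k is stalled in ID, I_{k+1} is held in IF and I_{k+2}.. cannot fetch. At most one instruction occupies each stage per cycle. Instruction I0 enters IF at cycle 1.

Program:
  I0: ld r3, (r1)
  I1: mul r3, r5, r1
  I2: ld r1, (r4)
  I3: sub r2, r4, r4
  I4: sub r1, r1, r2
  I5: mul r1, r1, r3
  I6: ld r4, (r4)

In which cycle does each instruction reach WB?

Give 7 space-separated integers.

Answer: 5 6 7 8 11 14 15

Derivation:
I0 ld r3 <- r1: IF@1 ID@2 stall=0 (-) EX@3 MEM@4 WB@5
I1 mul r3 <- r5,r1: IF@2 ID@3 stall=0 (-) EX@4 MEM@5 WB@6
I2 ld r1 <- r4: IF@3 ID@4 stall=0 (-) EX@5 MEM@6 WB@7
I3 sub r2 <- r4,r4: IF@4 ID@5 stall=0 (-) EX@6 MEM@7 WB@8
I4 sub r1 <- r1,r2: IF@5 ID@6 stall=2 (RAW on I3.r2 (WB@8)) EX@9 MEM@10 WB@11
I5 mul r1 <- r1,r3: IF@6 ID@9 stall=2 (RAW on I4.r1 (WB@11)) EX@12 MEM@13 WB@14
I6 ld r4 <- r4: IF@9 ID@12 stall=0 (-) EX@13 MEM@14 WB@15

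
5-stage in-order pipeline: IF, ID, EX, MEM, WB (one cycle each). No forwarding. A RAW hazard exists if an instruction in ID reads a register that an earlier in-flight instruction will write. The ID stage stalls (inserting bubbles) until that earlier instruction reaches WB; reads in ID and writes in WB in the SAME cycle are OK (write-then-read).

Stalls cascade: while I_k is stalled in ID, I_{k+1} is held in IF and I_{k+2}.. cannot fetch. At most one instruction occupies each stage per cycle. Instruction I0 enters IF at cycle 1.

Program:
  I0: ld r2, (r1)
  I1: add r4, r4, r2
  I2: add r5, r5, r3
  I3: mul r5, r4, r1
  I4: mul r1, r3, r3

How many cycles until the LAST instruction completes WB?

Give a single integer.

Answer: 12

Derivation:
I0 ld r2 <- r1: IF@1 ID@2 stall=0 (-) EX@3 MEM@4 WB@5
I1 add r4 <- r4,r2: IF@2 ID@3 stall=2 (RAW on I0.r2 (WB@5)) EX@6 MEM@7 WB@8
I2 add r5 <- r5,r3: IF@3 ID@6 stall=0 (-) EX@7 MEM@8 WB@9
I3 mul r5 <- r4,r1: IF@6 ID@7 stall=1 (RAW on I1.r4 (WB@8)) EX@9 MEM@10 WB@11
I4 mul r1 <- r3,r3: IF@7 ID@9 stall=0 (-) EX@10 MEM@11 WB@12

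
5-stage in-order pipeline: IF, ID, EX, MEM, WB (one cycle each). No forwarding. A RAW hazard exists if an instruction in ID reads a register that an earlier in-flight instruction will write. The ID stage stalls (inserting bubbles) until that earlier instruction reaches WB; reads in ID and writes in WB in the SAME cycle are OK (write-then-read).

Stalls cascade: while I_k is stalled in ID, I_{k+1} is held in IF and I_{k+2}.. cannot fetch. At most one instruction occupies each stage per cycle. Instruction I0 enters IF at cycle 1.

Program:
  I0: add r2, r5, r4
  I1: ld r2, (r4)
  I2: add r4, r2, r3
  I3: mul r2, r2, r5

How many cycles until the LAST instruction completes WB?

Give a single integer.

Answer: 10

Derivation:
I0 add r2 <- r5,r4: IF@1 ID@2 stall=0 (-) EX@3 MEM@4 WB@5
I1 ld r2 <- r4: IF@2 ID@3 stall=0 (-) EX@4 MEM@5 WB@6
I2 add r4 <- r2,r3: IF@3 ID@4 stall=2 (RAW on I1.r2 (WB@6)) EX@7 MEM@8 WB@9
I3 mul r2 <- r2,r5: IF@4 ID@7 stall=0 (-) EX@8 MEM@9 WB@10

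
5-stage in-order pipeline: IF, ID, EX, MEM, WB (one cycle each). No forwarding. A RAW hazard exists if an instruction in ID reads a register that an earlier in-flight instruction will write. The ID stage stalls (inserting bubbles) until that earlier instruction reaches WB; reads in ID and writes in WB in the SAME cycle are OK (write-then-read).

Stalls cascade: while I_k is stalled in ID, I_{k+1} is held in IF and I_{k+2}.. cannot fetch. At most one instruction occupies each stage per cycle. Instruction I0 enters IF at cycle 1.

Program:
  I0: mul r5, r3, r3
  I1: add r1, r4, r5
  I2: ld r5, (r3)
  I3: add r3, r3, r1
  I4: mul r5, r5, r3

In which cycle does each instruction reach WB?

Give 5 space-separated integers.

I0 mul r5 <- r3,r3: IF@1 ID@2 stall=0 (-) EX@3 MEM@4 WB@5
I1 add r1 <- r4,r5: IF@2 ID@3 stall=2 (RAW on I0.r5 (WB@5)) EX@6 MEM@7 WB@8
I2 ld r5 <- r3: IF@3 ID@6 stall=0 (-) EX@7 MEM@8 WB@9
I3 add r3 <- r3,r1: IF@6 ID@7 stall=1 (RAW on I1.r1 (WB@8)) EX@9 MEM@10 WB@11
I4 mul r5 <- r5,r3: IF@7 ID@9 stall=2 (RAW on I3.r3 (WB@11)) EX@12 MEM@13 WB@14

Answer: 5 8 9 11 14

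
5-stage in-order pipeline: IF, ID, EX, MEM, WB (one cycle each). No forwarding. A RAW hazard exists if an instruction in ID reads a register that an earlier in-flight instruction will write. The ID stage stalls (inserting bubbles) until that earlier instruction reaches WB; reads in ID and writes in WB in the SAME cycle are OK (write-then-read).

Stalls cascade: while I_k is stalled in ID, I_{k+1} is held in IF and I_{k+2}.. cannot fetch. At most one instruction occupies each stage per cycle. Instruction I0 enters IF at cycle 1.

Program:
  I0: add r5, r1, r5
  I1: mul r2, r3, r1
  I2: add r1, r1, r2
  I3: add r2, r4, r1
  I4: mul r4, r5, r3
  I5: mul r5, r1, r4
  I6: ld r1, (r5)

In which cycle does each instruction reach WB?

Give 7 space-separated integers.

Answer: 5 6 9 12 13 16 19

Derivation:
I0 add r5 <- r1,r5: IF@1 ID@2 stall=0 (-) EX@3 MEM@4 WB@5
I1 mul r2 <- r3,r1: IF@2 ID@3 stall=0 (-) EX@4 MEM@5 WB@6
I2 add r1 <- r1,r2: IF@3 ID@4 stall=2 (RAW on I1.r2 (WB@6)) EX@7 MEM@8 WB@9
I3 add r2 <- r4,r1: IF@4 ID@7 stall=2 (RAW on I2.r1 (WB@9)) EX@10 MEM@11 WB@12
I4 mul r4 <- r5,r3: IF@7 ID@10 stall=0 (-) EX@11 MEM@12 WB@13
I5 mul r5 <- r1,r4: IF@10 ID@11 stall=2 (RAW on I4.r4 (WB@13)) EX@14 MEM@15 WB@16
I6 ld r1 <- r5: IF@11 ID@14 stall=2 (RAW on I5.r5 (WB@16)) EX@17 MEM@18 WB@19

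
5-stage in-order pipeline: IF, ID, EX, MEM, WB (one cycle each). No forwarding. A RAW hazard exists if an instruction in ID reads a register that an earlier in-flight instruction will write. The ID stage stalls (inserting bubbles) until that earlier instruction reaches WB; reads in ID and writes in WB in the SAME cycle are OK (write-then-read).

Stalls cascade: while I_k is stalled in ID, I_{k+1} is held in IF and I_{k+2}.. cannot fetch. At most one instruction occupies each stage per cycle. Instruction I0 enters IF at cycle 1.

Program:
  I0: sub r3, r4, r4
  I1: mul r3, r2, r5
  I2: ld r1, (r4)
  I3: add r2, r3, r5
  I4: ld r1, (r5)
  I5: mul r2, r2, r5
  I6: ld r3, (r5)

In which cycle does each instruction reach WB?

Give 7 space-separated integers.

Answer: 5 6 7 9 10 12 13

Derivation:
I0 sub r3 <- r4,r4: IF@1 ID@2 stall=0 (-) EX@3 MEM@4 WB@5
I1 mul r3 <- r2,r5: IF@2 ID@3 stall=0 (-) EX@4 MEM@5 WB@6
I2 ld r1 <- r4: IF@3 ID@4 stall=0 (-) EX@5 MEM@6 WB@7
I3 add r2 <- r3,r5: IF@4 ID@5 stall=1 (RAW on I1.r3 (WB@6)) EX@7 MEM@8 WB@9
I4 ld r1 <- r5: IF@5 ID@7 stall=0 (-) EX@8 MEM@9 WB@10
I5 mul r2 <- r2,r5: IF@7 ID@8 stall=1 (RAW on I3.r2 (WB@9)) EX@10 MEM@11 WB@12
I6 ld r3 <- r5: IF@8 ID@10 stall=0 (-) EX@11 MEM@12 WB@13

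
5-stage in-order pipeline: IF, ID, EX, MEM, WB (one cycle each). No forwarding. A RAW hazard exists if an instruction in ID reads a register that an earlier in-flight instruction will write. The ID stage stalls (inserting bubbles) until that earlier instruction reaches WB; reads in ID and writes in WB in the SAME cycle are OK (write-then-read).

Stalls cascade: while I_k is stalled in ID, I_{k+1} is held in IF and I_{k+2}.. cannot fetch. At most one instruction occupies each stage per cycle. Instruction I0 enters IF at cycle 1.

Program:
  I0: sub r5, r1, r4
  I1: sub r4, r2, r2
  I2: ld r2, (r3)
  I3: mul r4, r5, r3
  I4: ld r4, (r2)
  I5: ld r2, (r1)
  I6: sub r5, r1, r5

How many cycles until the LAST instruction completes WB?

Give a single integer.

Answer: 12

Derivation:
I0 sub r5 <- r1,r4: IF@1 ID@2 stall=0 (-) EX@3 MEM@4 WB@5
I1 sub r4 <- r2,r2: IF@2 ID@3 stall=0 (-) EX@4 MEM@5 WB@6
I2 ld r2 <- r3: IF@3 ID@4 stall=0 (-) EX@5 MEM@6 WB@7
I3 mul r4 <- r5,r3: IF@4 ID@5 stall=0 (-) EX@6 MEM@7 WB@8
I4 ld r4 <- r2: IF@5 ID@6 stall=1 (RAW on I2.r2 (WB@7)) EX@8 MEM@9 WB@10
I5 ld r2 <- r1: IF@6 ID@8 stall=0 (-) EX@9 MEM@10 WB@11
I6 sub r5 <- r1,r5: IF@8 ID@9 stall=0 (-) EX@10 MEM@11 WB@12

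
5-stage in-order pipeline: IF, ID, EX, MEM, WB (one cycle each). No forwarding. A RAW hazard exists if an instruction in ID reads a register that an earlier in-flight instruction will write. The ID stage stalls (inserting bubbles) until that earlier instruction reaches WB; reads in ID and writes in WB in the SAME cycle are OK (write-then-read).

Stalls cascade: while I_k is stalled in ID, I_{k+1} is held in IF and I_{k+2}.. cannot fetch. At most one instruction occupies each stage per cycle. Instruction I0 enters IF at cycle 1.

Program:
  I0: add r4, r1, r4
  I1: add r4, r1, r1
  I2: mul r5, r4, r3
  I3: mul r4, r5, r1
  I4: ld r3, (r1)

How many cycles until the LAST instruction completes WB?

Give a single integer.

Answer: 13

Derivation:
I0 add r4 <- r1,r4: IF@1 ID@2 stall=0 (-) EX@3 MEM@4 WB@5
I1 add r4 <- r1,r1: IF@2 ID@3 stall=0 (-) EX@4 MEM@5 WB@6
I2 mul r5 <- r4,r3: IF@3 ID@4 stall=2 (RAW on I1.r4 (WB@6)) EX@7 MEM@8 WB@9
I3 mul r4 <- r5,r1: IF@4 ID@7 stall=2 (RAW on I2.r5 (WB@9)) EX@10 MEM@11 WB@12
I4 ld r3 <- r1: IF@7 ID@10 stall=0 (-) EX@11 MEM@12 WB@13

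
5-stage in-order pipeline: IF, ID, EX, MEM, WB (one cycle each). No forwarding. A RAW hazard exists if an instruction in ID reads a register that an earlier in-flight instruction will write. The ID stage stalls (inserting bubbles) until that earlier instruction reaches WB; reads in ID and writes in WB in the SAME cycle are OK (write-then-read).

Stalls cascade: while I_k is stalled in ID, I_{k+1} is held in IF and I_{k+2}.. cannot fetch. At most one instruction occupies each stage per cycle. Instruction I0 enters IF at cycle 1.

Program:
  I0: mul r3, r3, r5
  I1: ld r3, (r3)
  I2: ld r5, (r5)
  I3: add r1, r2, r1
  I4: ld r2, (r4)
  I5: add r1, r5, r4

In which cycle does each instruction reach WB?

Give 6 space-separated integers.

Answer: 5 8 9 10 11 12

Derivation:
I0 mul r3 <- r3,r5: IF@1 ID@2 stall=0 (-) EX@3 MEM@4 WB@5
I1 ld r3 <- r3: IF@2 ID@3 stall=2 (RAW on I0.r3 (WB@5)) EX@6 MEM@7 WB@8
I2 ld r5 <- r5: IF@3 ID@6 stall=0 (-) EX@7 MEM@8 WB@9
I3 add r1 <- r2,r1: IF@6 ID@7 stall=0 (-) EX@8 MEM@9 WB@10
I4 ld r2 <- r4: IF@7 ID@8 stall=0 (-) EX@9 MEM@10 WB@11
I5 add r1 <- r5,r4: IF@8 ID@9 stall=0 (-) EX@10 MEM@11 WB@12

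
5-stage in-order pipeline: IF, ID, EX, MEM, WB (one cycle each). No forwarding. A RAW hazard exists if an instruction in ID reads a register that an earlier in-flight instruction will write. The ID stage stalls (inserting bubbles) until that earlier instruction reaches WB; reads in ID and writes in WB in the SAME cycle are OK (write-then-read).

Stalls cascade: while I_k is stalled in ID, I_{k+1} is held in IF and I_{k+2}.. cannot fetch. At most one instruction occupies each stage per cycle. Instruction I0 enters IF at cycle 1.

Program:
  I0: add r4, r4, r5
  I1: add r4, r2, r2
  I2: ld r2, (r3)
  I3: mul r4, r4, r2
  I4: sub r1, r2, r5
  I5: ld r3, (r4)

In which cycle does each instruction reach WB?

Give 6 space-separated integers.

Answer: 5 6 7 10 11 13

Derivation:
I0 add r4 <- r4,r5: IF@1 ID@2 stall=0 (-) EX@3 MEM@4 WB@5
I1 add r4 <- r2,r2: IF@2 ID@3 stall=0 (-) EX@4 MEM@5 WB@6
I2 ld r2 <- r3: IF@3 ID@4 stall=0 (-) EX@5 MEM@6 WB@7
I3 mul r4 <- r4,r2: IF@4 ID@5 stall=2 (RAW on I2.r2 (WB@7)) EX@8 MEM@9 WB@10
I4 sub r1 <- r2,r5: IF@5 ID@8 stall=0 (-) EX@9 MEM@10 WB@11
I5 ld r3 <- r4: IF@8 ID@9 stall=1 (RAW on I3.r4 (WB@10)) EX@11 MEM@12 WB@13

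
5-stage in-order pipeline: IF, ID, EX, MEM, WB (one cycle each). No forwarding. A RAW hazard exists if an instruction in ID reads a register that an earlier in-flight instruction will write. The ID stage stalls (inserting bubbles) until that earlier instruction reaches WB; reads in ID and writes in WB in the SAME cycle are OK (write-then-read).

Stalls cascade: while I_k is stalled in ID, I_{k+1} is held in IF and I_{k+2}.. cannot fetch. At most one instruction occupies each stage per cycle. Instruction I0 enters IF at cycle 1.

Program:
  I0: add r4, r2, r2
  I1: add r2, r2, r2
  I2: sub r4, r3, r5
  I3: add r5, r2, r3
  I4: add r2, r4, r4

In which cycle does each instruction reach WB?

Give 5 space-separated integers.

I0 add r4 <- r2,r2: IF@1 ID@2 stall=0 (-) EX@3 MEM@4 WB@5
I1 add r2 <- r2,r2: IF@2 ID@3 stall=0 (-) EX@4 MEM@5 WB@6
I2 sub r4 <- r3,r5: IF@3 ID@4 stall=0 (-) EX@5 MEM@6 WB@7
I3 add r5 <- r2,r3: IF@4 ID@5 stall=1 (RAW on I1.r2 (WB@6)) EX@7 MEM@8 WB@9
I4 add r2 <- r4,r4: IF@5 ID@7 stall=0 (-) EX@8 MEM@9 WB@10

Answer: 5 6 7 9 10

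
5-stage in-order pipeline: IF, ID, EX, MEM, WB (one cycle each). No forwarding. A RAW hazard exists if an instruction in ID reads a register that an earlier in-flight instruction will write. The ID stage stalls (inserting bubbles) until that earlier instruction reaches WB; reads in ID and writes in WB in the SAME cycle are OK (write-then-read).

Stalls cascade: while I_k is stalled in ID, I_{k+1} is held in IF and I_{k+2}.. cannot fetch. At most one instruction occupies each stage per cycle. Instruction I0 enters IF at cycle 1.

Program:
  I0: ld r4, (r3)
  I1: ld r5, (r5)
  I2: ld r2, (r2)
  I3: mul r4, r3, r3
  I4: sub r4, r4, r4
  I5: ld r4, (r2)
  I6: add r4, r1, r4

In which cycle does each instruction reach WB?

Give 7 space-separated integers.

I0 ld r4 <- r3: IF@1 ID@2 stall=0 (-) EX@3 MEM@4 WB@5
I1 ld r5 <- r5: IF@2 ID@3 stall=0 (-) EX@4 MEM@5 WB@6
I2 ld r2 <- r2: IF@3 ID@4 stall=0 (-) EX@5 MEM@6 WB@7
I3 mul r4 <- r3,r3: IF@4 ID@5 stall=0 (-) EX@6 MEM@7 WB@8
I4 sub r4 <- r4,r4: IF@5 ID@6 stall=2 (RAW on I3.r4 (WB@8)) EX@9 MEM@10 WB@11
I5 ld r4 <- r2: IF@6 ID@9 stall=0 (-) EX@10 MEM@11 WB@12
I6 add r4 <- r1,r4: IF@9 ID@10 stall=2 (RAW on I5.r4 (WB@12)) EX@13 MEM@14 WB@15

Answer: 5 6 7 8 11 12 15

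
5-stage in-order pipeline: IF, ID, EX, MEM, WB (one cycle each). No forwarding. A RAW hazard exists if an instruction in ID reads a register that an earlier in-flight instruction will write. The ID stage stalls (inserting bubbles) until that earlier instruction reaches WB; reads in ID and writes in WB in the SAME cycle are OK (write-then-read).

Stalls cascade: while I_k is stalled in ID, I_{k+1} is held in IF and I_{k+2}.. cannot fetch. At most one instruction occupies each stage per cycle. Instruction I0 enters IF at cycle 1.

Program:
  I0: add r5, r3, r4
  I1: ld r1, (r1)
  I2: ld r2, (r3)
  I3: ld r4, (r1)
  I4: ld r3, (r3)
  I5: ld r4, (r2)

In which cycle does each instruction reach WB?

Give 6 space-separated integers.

I0 add r5 <- r3,r4: IF@1 ID@2 stall=0 (-) EX@3 MEM@4 WB@5
I1 ld r1 <- r1: IF@2 ID@3 stall=0 (-) EX@4 MEM@5 WB@6
I2 ld r2 <- r3: IF@3 ID@4 stall=0 (-) EX@5 MEM@6 WB@7
I3 ld r4 <- r1: IF@4 ID@5 stall=1 (RAW on I1.r1 (WB@6)) EX@7 MEM@8 WB@9
I4 ld r3 <- r3: IF@5 ID@7 stall=0 (-) EX@8 MEM@9 WB@10
I5 ld r4 <- r2: IF@7 ID@8 stall=0 (-) EX@9 MEM@10 WB@11

Answer: 5 6 7 9 10 11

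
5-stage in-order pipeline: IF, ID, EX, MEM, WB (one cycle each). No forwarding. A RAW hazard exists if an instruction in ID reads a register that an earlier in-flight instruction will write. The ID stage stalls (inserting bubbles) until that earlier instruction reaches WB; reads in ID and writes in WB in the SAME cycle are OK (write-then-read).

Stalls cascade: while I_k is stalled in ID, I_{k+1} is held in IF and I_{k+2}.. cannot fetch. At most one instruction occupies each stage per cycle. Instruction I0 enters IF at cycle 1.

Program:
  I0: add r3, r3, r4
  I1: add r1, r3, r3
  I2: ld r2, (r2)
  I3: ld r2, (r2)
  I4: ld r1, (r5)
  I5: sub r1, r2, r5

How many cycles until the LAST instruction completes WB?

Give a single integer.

I0 add r3 <- r3,r4: IF@1 ID@2 stall=0 (-) EX@3 MEM@4 WB@5
I1 add r1 <- r3,r3: IF@2 ID@3 stall=2 (RAW on I0.r3 (WB@5)) EX@6 MEM@7 WB@8
I2 ld r2 <- r2: IF@3 ID@6 stall=0 (-) EX@7 MEM@8 WB@9
I3 ld r2 <- r2: IF@6 ID@7 stall=2 (RAW on I2.r2 (WB@9)) EX@10 MEM@11 WB@12
I4 ld r1 <- r5: IF@7 ID@10 stall=0 (-) EX@11 MEM@12 WB@13
I5 sub r1 <- r2,r5: IF@10 ID@11 stall=1 (RAW on I3.r2 (WB@12)) EX@13 MEM@14 WB@15

Answer: 15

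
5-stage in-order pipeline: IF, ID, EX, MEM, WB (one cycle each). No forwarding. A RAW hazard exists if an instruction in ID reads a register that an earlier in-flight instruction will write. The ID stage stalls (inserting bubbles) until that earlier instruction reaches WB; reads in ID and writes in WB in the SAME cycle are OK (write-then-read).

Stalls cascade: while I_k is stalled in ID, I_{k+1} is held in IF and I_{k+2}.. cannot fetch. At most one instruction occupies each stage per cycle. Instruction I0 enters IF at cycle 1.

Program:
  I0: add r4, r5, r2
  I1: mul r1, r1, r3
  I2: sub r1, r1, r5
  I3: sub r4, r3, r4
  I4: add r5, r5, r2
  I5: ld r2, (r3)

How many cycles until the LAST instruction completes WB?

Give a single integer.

I0 add r4 <- r5,r2: IF@1 ID@2 stall=0 (-) EX@3 MEM@4 WB@5
I1 mul r1 <- r1,r3: IF@2 ID@3 stall=0 (-) EX@4 MEM@5 WB@6
I2 sub r1 <- r1,r5: IF@3 ID@4 stall=2 (RAW on I1.r1 (WB@6)) EX@7 MEM@8 WB@9
I3 sub r4 <- r3,r4: IF@4 ID@7 stall=0 (-) EX@8 MEM@9 WB@10
I4 add r5 <- r5,r2: IF@7 ID@8 stall=0 (-) EX@9 MEM@10 WB@11
I5 ld r2 <- r3: IF@8 ID@9 stall=0 (-) EX@10 MEM@11 WB@12

Answer: 12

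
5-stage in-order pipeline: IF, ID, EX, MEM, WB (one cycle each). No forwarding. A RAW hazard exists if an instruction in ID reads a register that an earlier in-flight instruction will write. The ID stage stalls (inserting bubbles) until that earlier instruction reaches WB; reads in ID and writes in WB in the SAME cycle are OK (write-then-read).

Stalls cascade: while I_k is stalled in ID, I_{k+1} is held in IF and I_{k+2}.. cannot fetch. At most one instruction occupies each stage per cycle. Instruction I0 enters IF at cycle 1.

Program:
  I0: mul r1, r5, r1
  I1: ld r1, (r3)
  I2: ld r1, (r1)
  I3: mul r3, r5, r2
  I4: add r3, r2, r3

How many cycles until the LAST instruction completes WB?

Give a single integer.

I0 mul r1 <- r5,r1: IF@1 ID@2 stall=0 (-) EX@3 MEM@4 WB@5
I1 ld r1 <- r3: IF@2 ID@3 stall=0 (-) EX@4 MEM@5 WB@6
I2 ld r1 <- r1: IF@3 ID@4 stall=2 (RAW on I1.r1 (WB@6)) EX@7 MEM@8 WB@9
I3 mul r3 <- r5,r2: IF@4 ID@7 stall=0 (-) EX@8 MEM@9 WB@10
I4 add r3 <- r2,r3: IF@7 ID@8 stall=2 (RAW on I3.r3 (WB@10)) EX@11 MEM@12 WB@13

Answer: 13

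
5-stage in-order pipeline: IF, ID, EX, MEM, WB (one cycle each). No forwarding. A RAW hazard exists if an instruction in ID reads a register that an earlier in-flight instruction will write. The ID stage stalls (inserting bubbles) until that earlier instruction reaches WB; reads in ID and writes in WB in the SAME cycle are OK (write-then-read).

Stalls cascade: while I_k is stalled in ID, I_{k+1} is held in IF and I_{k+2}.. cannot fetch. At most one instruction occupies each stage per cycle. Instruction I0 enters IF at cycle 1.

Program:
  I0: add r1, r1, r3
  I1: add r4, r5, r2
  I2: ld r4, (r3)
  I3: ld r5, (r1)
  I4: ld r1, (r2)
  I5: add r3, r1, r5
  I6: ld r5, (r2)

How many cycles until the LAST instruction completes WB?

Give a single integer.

I0 add r1 <- r1,r3: IF@1 ID@2 stall=0 (-) EX@3 MEM@4 WB@5
I1 add r4 <- r5,r2: IF@2 ID@3 stall=0 (-) EX@4 MEM@5 WB@6
I2 ld r4 <- r3: IF@3 ID@4 stall=0 (-) EX@5 MEM@6 WB@7
I3 ld r5 <- r1: IF@4 ID@5 stall=0 (-) EX@6 MEM@7 WB@8
I4 ld r1 <- r2: IF@5 ID@6 stall=0 (-) EX@7 MEM@8 WB@9
I5 add r3 <- r1,r5: IF@6 ID@7 stall=2 (RAW on I4.r1 (WB@9)) EX@10 MEM@11 WB@12
I6 ld r5 <- r2: IF@7 ID@10 stall=0 (-) EX@11 MEM@12 WB@13

Answer: 13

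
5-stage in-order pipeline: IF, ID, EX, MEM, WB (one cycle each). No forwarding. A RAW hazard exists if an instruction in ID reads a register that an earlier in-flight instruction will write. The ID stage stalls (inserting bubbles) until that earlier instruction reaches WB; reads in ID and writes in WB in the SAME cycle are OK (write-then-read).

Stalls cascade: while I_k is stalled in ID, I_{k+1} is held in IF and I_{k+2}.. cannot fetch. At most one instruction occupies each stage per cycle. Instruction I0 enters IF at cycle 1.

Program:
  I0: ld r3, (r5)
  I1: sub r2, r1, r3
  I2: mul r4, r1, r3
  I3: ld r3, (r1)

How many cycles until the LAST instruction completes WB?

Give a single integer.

I0 ld r3 <- r5: IF@1 ID@2 stall=0 (-) EX@3 MEM@4 WB@5
I1 sub r2 <- r1,r3: IF@2 ID@3 stall=2 (RAW on I0.r3 (WB@5)) EX@6 MEM@7 WB@8
I2 mul r4 <- r1,r3: IF@3 ID@6 stall=0 (-) EX@7 MEM@8 WB@9
I3 ld r3 <- r1: IF@6 ID@7 stall=0 (-) EX@8 MEM@9 WB@10

Answer: 10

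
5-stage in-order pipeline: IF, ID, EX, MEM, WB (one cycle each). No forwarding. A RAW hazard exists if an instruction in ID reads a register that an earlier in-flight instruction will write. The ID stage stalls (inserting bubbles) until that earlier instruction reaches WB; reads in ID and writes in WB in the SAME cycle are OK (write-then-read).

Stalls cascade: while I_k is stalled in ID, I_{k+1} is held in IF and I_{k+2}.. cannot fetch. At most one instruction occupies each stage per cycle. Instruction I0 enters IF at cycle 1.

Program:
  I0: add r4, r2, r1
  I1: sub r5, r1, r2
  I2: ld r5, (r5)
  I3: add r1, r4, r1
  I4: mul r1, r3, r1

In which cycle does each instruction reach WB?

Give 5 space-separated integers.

I0 add r4 <- r2,r1: IF@1 ID@2 stall=0 (-) EX@3 MEM@4 WB@5
I1 sub r5 <- r1,r2: IF@2 ID@3 stall=0 (-) EX@4 MEM@5 WB@6
I2 ld r5 <- r5: IF@3 ID@4 stall=2 (RAW on I1.r5 (WB@6)) EX@7 MEM@8 WB@9
I3 add r1 <- r4,r1: IF@4 ID@7 stall=0 (-) EX@8 MEM@9 WB@10
I4 mul r1 <- r3,r1: IF@7 ID@8 stall=2 (RAW on I3.r1 (WB@10)) EX@11 MEM@12 WB@13

Answer: 5 6 9 10 13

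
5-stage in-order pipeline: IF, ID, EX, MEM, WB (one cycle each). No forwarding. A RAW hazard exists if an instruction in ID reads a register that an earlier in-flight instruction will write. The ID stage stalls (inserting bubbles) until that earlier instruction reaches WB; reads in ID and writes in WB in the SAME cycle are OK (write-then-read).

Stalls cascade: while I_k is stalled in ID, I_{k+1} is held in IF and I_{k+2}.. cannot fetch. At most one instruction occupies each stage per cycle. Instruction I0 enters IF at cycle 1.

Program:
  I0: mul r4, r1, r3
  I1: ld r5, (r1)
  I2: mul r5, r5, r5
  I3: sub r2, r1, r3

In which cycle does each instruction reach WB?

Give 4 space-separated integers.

I0 mul r4 <- r1,r3: IF@1 ID@2 stall=0 (-) EX@3 MEM@4 WB@5
I1 ld r5 <- r1: IF@2 ID@3 stall=0 (-) EX@4 MEM@5 WB@6
I2 mul r5 <- r5,r5: IF@3 ID@4 stall=2 (RAW on I1.r5 (WB@6)) EX@7 MEM@8 WB@9
I3 sub r2 <- r1,r3: IF@4 ID@7 stall=0 (-) EX@8 MEM@9 WB@10

Answer: 5 6 9 10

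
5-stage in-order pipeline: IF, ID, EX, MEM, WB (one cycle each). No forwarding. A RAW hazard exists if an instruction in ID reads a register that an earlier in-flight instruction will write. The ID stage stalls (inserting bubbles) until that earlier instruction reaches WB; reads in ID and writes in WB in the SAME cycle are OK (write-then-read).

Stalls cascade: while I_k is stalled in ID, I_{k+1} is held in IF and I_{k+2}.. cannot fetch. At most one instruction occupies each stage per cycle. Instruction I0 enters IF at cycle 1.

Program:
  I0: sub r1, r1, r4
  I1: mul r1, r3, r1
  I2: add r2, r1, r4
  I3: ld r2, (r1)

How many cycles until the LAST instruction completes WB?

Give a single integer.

I0 sub r1 <- r1,r4: IF@1 ID@2 stall=0 (-) EX@3 MEM@4 WB@5
I1 mul r1 <- r3,r1: IF@2 ID@3 stall=2 (RAW on I0.r1 (WB@5)) EX@6 MEM@7 WB@8
I2 add r2 <- r1,r4: IF@3 ID@6 stall=2 (RAW on I1.r1 (WB@8)) EX@9 MEM@10 WB@11
I3 ld r2 <- r1: IF@6 ID@9 stall=0 (-) EX@10 MEM@11 WB@12

Answer: 12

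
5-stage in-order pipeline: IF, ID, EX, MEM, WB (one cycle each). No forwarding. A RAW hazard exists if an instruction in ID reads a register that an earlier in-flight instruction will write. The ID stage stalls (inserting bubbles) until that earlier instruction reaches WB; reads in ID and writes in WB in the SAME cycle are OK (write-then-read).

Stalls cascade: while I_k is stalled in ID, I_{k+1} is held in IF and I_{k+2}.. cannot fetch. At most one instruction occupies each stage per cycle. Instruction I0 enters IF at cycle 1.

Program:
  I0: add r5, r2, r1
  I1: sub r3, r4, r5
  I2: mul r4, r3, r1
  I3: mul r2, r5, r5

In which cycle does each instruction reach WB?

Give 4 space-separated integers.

Answer: 5 8 11 12

Derivation:
I0 add r5 <- r2,r1: IF@1 ID@2 stall=0 (-) EX@3 MEM@4 WB@5
I1 sub r3 <- r4,r5: IF@2 ID@3 stall=2 (RAW on I0.r5 (WB@5)) EX@6 MEM@7 WB@8
I2 mul r4 <- r3,r1: IF@3 ID@6 stall=2 (RAW on I1.r3 (WB@8)) EX@9 MEM@10 WB@11
I3 mul r2 <- r5,r5: IF@6 ID@9 stall=0 (-) EX@10 MEM@11 WB@12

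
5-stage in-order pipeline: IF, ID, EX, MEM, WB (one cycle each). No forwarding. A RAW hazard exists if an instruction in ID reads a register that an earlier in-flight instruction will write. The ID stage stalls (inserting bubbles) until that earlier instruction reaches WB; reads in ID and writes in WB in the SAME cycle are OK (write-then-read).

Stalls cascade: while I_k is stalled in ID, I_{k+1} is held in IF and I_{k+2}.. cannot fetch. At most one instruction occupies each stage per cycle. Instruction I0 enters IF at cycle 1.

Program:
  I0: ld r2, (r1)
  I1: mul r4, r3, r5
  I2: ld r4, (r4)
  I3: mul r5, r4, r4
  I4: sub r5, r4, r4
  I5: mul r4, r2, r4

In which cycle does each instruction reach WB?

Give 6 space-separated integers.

Answer: 5 6 9 12 13 14

Derivation:
I0 ld r2 <- r1: IF@1 ID@2 stall=0 (-) EX@3 MEM@4 WB@5
I1 mul r4 <- r3,r5: IF@2 ID@3 stall=0 (-) EX@4 MEM@5 WB@6
I2 ld r4 <- r4: IF@3 ID@4 stall=2 (RAW on I1.r4 (WB@6)) EX@7 MEM@8 WB@9
I3 mul r5 <- r4,r4: IF@4 ID@7 stall=2 (RAW on I2.r4 (WB@9)) EX@10 MEM@11 WB@12
I4 sub r5 <- r4,r4: IF@7 ID@10 stall=0 (-) EX@11 MEM@12 WB@13
I5 mul r4 <- r2,r4: IF@10 ID@11 stall=0 (-) EX@12 MEM@13 WB@14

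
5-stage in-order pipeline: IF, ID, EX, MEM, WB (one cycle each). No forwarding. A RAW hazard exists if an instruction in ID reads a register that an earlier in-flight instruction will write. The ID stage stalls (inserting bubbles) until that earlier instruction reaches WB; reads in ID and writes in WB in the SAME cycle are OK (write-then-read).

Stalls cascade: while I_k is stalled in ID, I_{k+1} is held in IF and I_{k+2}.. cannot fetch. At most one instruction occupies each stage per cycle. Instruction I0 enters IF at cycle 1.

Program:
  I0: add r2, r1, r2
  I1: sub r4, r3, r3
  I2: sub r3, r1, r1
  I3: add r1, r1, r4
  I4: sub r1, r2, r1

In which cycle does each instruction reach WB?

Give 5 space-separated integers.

Answer: 5 6 7 9 12

Derivation:
I0 add r2 <- r1,r2: IF@1 ID@2 stall=0 (-) EX@3 MEM@4 WB@5
I1 sub r4 <- r3,r3: IF@2 ID@3 stall=0 (-) EX@4 MEM@5 WB@6
I2 sub r3 <- r1,r1: IF@3 ID@4 stall=0 (-) EX@5 MEM@6 WB@7
I3 add r1 <- r1,r4: IF@4 ID@5 stall=1 (RAW on I1.r4 (WB@6)) EX@7 MEM@8 WB@9
I4 sub r1 <- r2,r1: IF@5 ID@7 stall=2 (RAW on I3.r1 (WB@9)) EX@10 MEM@11 WB@12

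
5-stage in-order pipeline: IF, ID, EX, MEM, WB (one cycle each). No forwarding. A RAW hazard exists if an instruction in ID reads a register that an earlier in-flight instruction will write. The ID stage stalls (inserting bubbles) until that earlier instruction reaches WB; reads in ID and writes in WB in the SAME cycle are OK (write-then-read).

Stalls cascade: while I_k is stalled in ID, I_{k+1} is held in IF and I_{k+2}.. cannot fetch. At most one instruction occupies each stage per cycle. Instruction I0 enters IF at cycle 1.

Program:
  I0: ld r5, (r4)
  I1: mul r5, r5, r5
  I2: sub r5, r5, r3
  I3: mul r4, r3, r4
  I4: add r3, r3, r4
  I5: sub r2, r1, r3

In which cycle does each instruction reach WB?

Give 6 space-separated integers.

I0 ld r5 <- r4: IF@1 ID@2 stall=0 (-) EX@3 MEM@4 WB@5
I1 mul r5 <- r5,r5: IF@2 ID@3 stall=2 (RAW on I0.r5 (WB@5)) EX@6 MEM@7 WB@8
I2 sub r5 <- r5,r3: IF@3 ID@6 stall=2 (RAW on I1.r5 (WB@8)) EX@9 MEM@10 WB@11
I3 mul r4 <- r3,r4: IF@6 ID@9 stall=0 (-) EX@10 MEM@11 WB@12
I4 add r3 <- r3,r4: IF@9 ID@10 stall=2 (RAW on I3.r4 (WB@12)) EX@13 MEM@14 WB@15
I5 sub r2 <- r1,r3: IF@10 ID@13 stall=2 (RAW on I4.r3 (WB@15)) EX@16 MEM@17 WB@18

Answer: 5 8 11 12 15 18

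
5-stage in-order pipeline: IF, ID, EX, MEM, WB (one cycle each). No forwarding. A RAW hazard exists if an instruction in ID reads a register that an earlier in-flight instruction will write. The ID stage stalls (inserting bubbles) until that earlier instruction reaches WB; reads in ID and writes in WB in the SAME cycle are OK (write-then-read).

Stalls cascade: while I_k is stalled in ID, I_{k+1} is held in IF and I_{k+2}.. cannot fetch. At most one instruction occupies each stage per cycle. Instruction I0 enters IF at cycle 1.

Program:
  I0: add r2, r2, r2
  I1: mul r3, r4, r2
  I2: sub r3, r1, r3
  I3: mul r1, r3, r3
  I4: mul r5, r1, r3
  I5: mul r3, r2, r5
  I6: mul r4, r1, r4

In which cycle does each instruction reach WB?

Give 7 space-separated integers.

Answer: 5 8 11 14 17 20 21

Derivation:
I0 add r2 <- r2,r2: IF@1 ID@2 stall=0 (-) EX@3 MEM@4 WB@5
I1 mul r3 <- r4,r2: IF@2 ID@3 stall=2 (RAW on I0.r2 (WB@5)) EX@6 MEM@7 WB@8
I2 sub r3 <- r1,r3: IF@3 ID@6 stall=2 (RAW on I1.r3 (WB@8)) EX@9 MEM@10 WB@11
I3 mul r1 <- r3,r3: IF@6 ID@9 stall=2 (RAW on I2.r3 (WB@11)) EX@12 MEM@13 WB@14
I4 mul r5 <- r1,r3: IF@9 ID@12 stall=2 (RAW on I3.r1 (WB@14)) EX@15 MEM@16 WB@17
I5 mul r3 <- r2,r5: IF@12 ID@15 stall=2 (RAW on I4.r5 (WB@17)) EX@18 MEM@19 WB@20
I6 mul r4 <- r1,r4: IF@15 ID@18 stall=0 (-) EX@19 MEM@20 WB@21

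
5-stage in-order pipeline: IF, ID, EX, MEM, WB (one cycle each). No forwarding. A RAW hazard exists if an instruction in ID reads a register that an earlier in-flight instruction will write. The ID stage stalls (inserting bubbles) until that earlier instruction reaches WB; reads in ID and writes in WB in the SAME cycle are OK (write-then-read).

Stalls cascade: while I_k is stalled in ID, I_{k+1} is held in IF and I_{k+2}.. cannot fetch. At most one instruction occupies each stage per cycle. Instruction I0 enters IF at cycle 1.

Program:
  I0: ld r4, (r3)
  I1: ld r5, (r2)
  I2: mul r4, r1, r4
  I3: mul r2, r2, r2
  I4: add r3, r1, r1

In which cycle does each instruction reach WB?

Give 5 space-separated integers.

Answer: 5 6 8 9 10

Derivation:
I0 ld r4 <- r3: IF@1 ID@2 stall=0 (-) EX@3 MEM@4 WB@5
I1 ld r5 <- r2: IF@2 ID@3 stall=0 (-) EX@4 MEM@5 WB@6
I2 mul r4 <- r1,r4: IF@3 ID@4 stall=1 (RAW on I0.r4 (WB@5)) EX@6 MEM@7 WB@8
I3 mul r2 <- r2,r2: IF@4 ID@6 stall=0 (-) EX@7 MEM@8 WB@9
I4 add r3 <- r1,r1: IF@6 ID@7 stall=0 (-) EX@8 MEM@9 WB@10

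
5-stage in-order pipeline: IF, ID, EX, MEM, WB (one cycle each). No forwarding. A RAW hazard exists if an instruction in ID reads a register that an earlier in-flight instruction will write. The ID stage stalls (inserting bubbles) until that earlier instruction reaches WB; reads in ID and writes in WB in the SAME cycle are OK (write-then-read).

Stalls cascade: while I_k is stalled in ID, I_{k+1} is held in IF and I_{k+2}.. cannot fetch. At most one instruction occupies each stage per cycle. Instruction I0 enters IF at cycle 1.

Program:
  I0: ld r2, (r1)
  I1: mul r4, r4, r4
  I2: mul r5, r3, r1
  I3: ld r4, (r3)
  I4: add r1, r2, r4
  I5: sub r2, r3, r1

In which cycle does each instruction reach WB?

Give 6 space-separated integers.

Answer: 5 6 7 8 11 14

Derivation:
I0 ld r2 <- r1: IF@1 ID@2 stall=0 (-) EX@3 MEM@4 WB@5
I1 mul r4 <- r4,r4: IF@2 ID@3 stall=0 (-) EX@4 MEM@5 WB@6
I2 mul r5 <- r3,r1: IF@3 ID@4 stall=0 (-) EX@5 MEM@6 WB@7
I3 ld r4 <- r3: IF@4 ID@5 stall=0 (-) EX@6 MEM@7 WB@8
I4 add r1 <- r2,r4: IF@5 ID@6 stall=2 (RAW on I3.r4 (WB@8)) EX@9 MEM@10 WB@11
I5 sub r2 <- r3,r1: IF@6 ID@9 stall=2 (RAW on I4.r1 (WB@11)) EX@12 MEM@13 WB@14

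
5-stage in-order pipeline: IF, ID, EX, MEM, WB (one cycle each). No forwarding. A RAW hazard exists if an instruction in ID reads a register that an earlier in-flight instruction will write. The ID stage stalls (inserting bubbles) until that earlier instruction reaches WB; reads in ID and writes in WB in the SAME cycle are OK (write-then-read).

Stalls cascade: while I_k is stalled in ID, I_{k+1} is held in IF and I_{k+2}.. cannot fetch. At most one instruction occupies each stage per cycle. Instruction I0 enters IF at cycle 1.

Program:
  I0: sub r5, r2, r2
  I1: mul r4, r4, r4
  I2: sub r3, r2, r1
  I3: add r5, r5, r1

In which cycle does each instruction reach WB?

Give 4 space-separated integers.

I0 sub r5 <- r2,r2: IF@1 ID@2 stall=0 (-) EX@3 MEM@4 WB@5
I1 mul r4 <- r4,r4: IF@2 ID@3 stall=0 (-) EX@4 MEM@5 WB@6
I2 sub r3 <- r2,r1: IF@3 ID@4 stall=0 (-) EX@5 MEM@6 WB@7
I3 add r5 <- r5,r1: IF@4 ID@5 stall=0 (-) EX@6 MEM@7 WB@8

Answer: 5 6 7 8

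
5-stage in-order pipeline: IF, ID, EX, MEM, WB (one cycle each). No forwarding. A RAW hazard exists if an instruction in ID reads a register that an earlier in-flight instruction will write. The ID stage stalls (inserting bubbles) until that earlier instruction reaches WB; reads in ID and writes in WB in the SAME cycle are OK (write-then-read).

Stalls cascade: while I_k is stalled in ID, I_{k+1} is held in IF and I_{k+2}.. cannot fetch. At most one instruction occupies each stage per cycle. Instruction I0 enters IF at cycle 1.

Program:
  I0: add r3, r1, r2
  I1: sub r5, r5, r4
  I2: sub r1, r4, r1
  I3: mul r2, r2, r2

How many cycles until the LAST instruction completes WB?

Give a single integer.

Answer: 8

Derivation:
I0 add r3 <- r1,r2: IF@1 ID@2 stall=0 (-) EX@3 MEM@4 WB@5
I1 sub r5 <- r5,r4: IF@2 ID@3 stall=0 (-) EX@4 MEM@5 WB@6
I2 sub r1 <- r4,r1: IF@3 ID@4 stall=0 (-) EX@5 MEM@6 WB@7
I3 mul r2 <- r2,r2: IF@4 ID@5 stall=0 (-) EX@6 MEM@7 WB@8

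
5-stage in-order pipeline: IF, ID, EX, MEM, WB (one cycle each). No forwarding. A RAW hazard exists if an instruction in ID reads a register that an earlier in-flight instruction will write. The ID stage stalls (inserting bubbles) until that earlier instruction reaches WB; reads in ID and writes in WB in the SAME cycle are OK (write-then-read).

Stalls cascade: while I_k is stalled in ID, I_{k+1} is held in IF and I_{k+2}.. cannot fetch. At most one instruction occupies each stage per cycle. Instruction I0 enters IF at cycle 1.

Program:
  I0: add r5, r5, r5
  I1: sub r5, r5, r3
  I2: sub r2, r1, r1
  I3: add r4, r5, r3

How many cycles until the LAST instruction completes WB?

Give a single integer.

I0 add r5 <- r5,r5: IF@1 ID@2 stall=0 (-) EX@3 MEM@4 WB@5
I1 sub r5 <- r5,r3: IF@2 ID@3 stall=2 (RAW on I0.r5 (WB@5)) EX@6 MEM@7 WB@8
I2 sub r2 <- r1,r1: IF@3 ID@6 stall=0 (-) EX@7 MEM@8 WB@9
I3 add r4 <- r5,r3: IF@6 ID@7 stall=1 (RAW on I1.r5 (WB@8)) EX@9 MEM@10 WB@11

Answer: 11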